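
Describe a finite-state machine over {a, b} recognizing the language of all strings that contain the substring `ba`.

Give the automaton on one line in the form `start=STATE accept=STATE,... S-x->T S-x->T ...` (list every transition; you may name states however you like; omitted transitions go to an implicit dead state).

Track how much of `ba` has been matched so far: state s0 is no progress, s2 is the absorbing accept state reached once `ba` has occurred. Intermediate states record partial matches; on a mismatch, fall back to the longest reusable overlap.
3 states suffice.
        a   b  
>  s0   s0  s1 
   s1   s2  s1 
 * s2   s2  s2 
(> = start, * = accepting)

start=s0 accept=s2 s0-a->s0 s0-b->s1 s1-a->s2 s1-b->s1 s2-a->s2 s2-b->s2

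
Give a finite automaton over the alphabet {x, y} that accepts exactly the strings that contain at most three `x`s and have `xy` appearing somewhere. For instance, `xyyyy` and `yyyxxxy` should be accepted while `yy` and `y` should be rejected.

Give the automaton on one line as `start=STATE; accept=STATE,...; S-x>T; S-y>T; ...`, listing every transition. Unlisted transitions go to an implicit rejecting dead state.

Run two small machines in parallel and take their product. The first has 5 states tracking the count of `x`s, saturating at 4; the second has 3 states tracking whether and how much of `xy` has been seen. A product state is a pair (one from each), accepting exactly when both do.
A 9-state machine:
        x   y  
>  S0   S1  S0 
   S1   S2  S3 
   S2   S4  S5 
 * S3   S5  S3 
   S4   S6  S7 
 * S5   S7  S5 
   S6   S6  S8 
 * S7   S8  S7 
   S8   S8  S8 
(> = start, * = accepting)

start=S0; accept=S3,S5,S7; S0-x>S1; S0-y>S0; S1-x>S2; S1-y>S3; S2-x>S4; S2-y>S5; S3-x>S5; S3-y>S3; S4-x>S6; S4-y>S7; S5-x>S7; S5-y>S5; S6-x>S6; S6-y>S8; S7-x>S8; S7-y>S7; S8-x>S8; S8-y>S8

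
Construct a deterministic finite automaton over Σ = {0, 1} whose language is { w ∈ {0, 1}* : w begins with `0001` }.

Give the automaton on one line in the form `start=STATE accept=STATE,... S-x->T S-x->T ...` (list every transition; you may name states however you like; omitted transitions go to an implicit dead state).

Walk along `0001` while the input agrees: from S0 take `0` to S1, and so on. Any deviation drops to the rejecting sink S5. Once S4 is reached the prefix is confirmed and every continuation is accepted.
        0   1  
>  S0   S1  S5 
   S1   S2  S5 
   S2   S3  S5 
   S3   S5  S4 
 * S4   S4  S4 
   S5   S5  S5 
(> = start, * = accepting)

start=S0 accept=S4 S0-0->S1 S0-1->S5 S1-0->S2 S1-1->S5 S2-0->S3 S2-1->S5 S3-0->S5 S3-1->S4 S4-0->S4 S4-1->S4 S5-0->S5 S5-1->S5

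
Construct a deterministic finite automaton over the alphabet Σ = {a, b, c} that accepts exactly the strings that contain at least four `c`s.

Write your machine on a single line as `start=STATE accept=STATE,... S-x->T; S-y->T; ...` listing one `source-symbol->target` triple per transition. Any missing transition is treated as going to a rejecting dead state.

Only the number of `c`s matters, and only up to 5. Make a chain S0 → S1 → S2 → S3 → S4 → S5 advanced by each `c` (with S5 absorbing); every other symbol self-loops. The accepting set is {S4, S5}.
A 6-state machine:
        a   b   c  
>  S0   S0  S0  S1 
   S1   S1  S1  S2 
   S2   S2  S2  S3 
   S3   S3  S3  S4 
 * S4   S4  S4  S5 
 * S5   S5  S5  S5 
(> = start, * = accepting)

start=S0; accept=S4,S5; S0-a->S0; S0-b->S0; S0-c->S1; S1-a->S1; S1-b->S1; S1-c->S2; S2-a->S2; S2-b->S2; S2-c->S3; S3-a->S3; S3-b->S3; S3-c->S4; S4-a->S4; S4-b->S4; S4-c->S5; S5-a->S5; S5-b->S5; S5-c->S5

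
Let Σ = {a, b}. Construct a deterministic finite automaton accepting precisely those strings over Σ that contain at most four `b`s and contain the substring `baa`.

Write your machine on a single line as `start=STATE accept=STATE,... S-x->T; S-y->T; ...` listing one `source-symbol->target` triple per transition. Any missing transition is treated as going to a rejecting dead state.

start=q0; accept=q4,q7,q10,q13; q0-a->q0; q0-b->q1; q1-a->q2; q1-b->q3; q2-a->q4; q2-b->q3; q3-a->q5; q3-b->q6; q4-a->q4; q4-b->q7; q5-a->q7; q5-b->q6; q6-a->q8; q6-b->q9; q7-a->q7; q7-b->q10; q8-a->q10; q8-b->q9; q9-a->q11; q9-b->q12; q10-a->q10; q10-b->q13; q11-a->q13; q11-b->q12; q12-a->q12; q12-b->q12; q13-a->q13; q13-b->q12

Handle the two conditions separately and then intersect. The first has 6 states tracking the count of `b`s, saturating at 5; the second has 4 states tracking whether and how much of `baa` has been seen. A product state is a pair (one from each), accepting exactly when both do. After merging equivalent states the machine shrinks.
          a    b  
>  q0     q0   q1 
   q1     q2   q3 
   q2     q4   q3 
   q3     q5   q6 
 * q4     q4   q7 
   q5     q7   q6 
   q6     q8   q9 
 * q7     q7  q10 
   q8    q10   q9 
   q9    q11  q12 
 * q10   q10  q13 
   q11   q13  q12 
   q12   q12  q12 
 * q13   q13  q12 
(> = start, * = accepting)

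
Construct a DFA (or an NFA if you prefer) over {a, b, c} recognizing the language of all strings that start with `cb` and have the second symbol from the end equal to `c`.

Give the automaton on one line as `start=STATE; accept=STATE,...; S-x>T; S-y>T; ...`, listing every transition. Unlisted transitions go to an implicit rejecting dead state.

start=q0; accept=q11,q20,q21; q0-a>q1; q0-b>q2; q0-c>q3; q1-a>q4; q1-b>q5; q1-c>q6; q2-a>q7; q2-b>q8; q2-c>q9; q3-a>q10; q3-b>q11; q3-c>q12; q4-a>q4; q4-b>q5; q4-c>q6; q5-a>q7; q5-b>q8; q5-c>q9; q6-a>q10; q6-b>q13; q6-c>q12; q7-a>q4; q7-b>q5; q7-c>q6; q8-a>q7; q8-b>q8; q8-c>q9; q9-a>q10; q9-b>q13; q9-c>q12; q10-a>q4; q10-b>q5; q10-c>q6; q11-a>q14; q11-b>q15; q11-c>q16; q12-a>q10; q12-b>q13; q12-c>q12; q13-a>q7; q13-b>q8; q13-c>q9; q14-a>q17; q14-b>q18; q14-c>q19; q15-a>q14; q15-b>q15; q15-c>q16; q16-a>q20; q16-b>q11; q16-c>q21; q17-a>q17; q17-b>q18; q17-c>q19; q18-a>q14; q18-b>q15; q18-c>q16; q19-a>q20; q19-b>q11; q19-c>q21; q20-a>q17; q20-b>q18; q20-c>q19; q21-a>q20; q21-b>q11; q21-c>q21

Handle the two conditions separately and then intersect. One (4 states) tracks whether the input so far still matches the prefix `cb`; the other (13 states) tracks the last 2 symbols read. Each combined state is a pair, one component from each; accept when both components accept.
A 22-state machine:
          a    b    c  
>  q0     q1   q2   q3 
   q1     q4   q5   q6 
   q2     q7   q8   q9 
   q3    q10  q11  q12 
   q4     q4   q5   q6 
   q5     q7   q8   q9 
   q6    q10  q13  q12 
   q7     q4   q5   q6 
   q8     q7   q8   q9 
   q9    q10  q13  q12 
   q10    q4   q5   q6 
 * q11   q14  q15  q16 
   q12   q10  q13  q12 
   q13    q7   q8   q9 
   q14   q17  q18  q19 
   q15   q14  q15  q16 
   q16   q20  q11  q21 
   q17   q17  q18  q19 
   q18   q14  q15  q16 
   q19   q20  q11  q21 
 * q20   q17  q18  q19 
 * q21   q20  q11  q21 
(> = start, * = accepting)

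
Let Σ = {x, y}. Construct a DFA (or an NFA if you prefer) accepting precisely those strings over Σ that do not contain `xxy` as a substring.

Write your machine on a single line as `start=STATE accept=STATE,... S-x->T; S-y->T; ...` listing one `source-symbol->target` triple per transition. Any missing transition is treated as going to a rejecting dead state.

start=s0; accept=s0,s1,s2; s0-x->s1; s0-y->s0; s1-x->s2; s1-y->s0; s2-x->s2; s2-y->s3; s3-x->s3; s3-y->s3

Track partial matches of the forbidden pattern `xxy`. State s3 is a dead state reached once `xxy` has occurred; every other state accepts. s0 means no part of `xxy` is currently matched.
A 4-state machine:
        x   y  
>* s0   s1  s0 
 * s1   s2  s0 
 * s2   s2  s3 
   s3   s3  s3 
(> = start, * = accepting)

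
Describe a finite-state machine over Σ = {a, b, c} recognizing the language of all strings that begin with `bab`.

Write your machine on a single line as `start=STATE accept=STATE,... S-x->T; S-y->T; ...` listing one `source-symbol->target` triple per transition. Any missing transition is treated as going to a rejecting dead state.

start=S0; accept=S3; S0-a->S4; S0-b->S1; S0-c->S4; S1-a->S2; S1-b->S4; S1-c->S4; S2-a->S4; S2-b->S3; S2-c->S4; S3-a->S3; S3-b->S3; S3-c->S3; S4-a->S4; S4-b->S4; S4-c->S4

Check the first 3 symbols one by one: S0 through S2 record how many have matched `bab` so far; any wrong symbol goes to the dead state S4. After all 3 match we enter the accepting sink S3.
5 states suffice.
        a   b   c  
>  S0   S4  S1  S4 
   S1   S2  S4  S4 
   S2   S4  S3  S4 
 * S3   S3  S3  S3 
   S4   S4  S4  S4 
(> = start, * = accepting)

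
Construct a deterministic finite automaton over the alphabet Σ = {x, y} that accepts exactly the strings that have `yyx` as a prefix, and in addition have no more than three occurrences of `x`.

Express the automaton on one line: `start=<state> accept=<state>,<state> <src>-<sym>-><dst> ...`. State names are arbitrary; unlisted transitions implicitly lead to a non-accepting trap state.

start=s0 accept=s4,s5,s6 s0-x->s1 s0-y->s2 s1-x->s1 s1-y->s1 s2-x->s1 s2-y->s3 s3-x->s4 s3-y->s1 s4-x->s5 s4-y->s4 s5-x->s6 s5-y->s5 s6-x->s1 s6-y->s6

Handle the two conditions separately and then intersect. The first has 5 states tracking whether the input so far still matches the prefix `yyx`; the second has 5 states tracking the count of `x`s, saturating at 4. A product state is a pair (one from each), accepting exactly when both do. Equivalent product states are then merged.
        x   y  
>  s0   s1  s2 
   s1   s1  s1 
   s2   s1  s3 
   s3   s4  s1 
 * s4   s5  s4 
 * s5   s6  s5 
 * s6   s1  s6 
(> = start, * = accepting)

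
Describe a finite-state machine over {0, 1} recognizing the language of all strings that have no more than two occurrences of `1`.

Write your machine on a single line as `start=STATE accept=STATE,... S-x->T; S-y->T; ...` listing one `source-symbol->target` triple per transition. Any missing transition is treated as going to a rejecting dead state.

Only the number of `1`s matters, and only up to 3. Make a chain q0 → q1 → q2 → q3 advanced by each `1` (with q3 absorbing); every other symbol self-loops. The accepting set is {q0, q1, q2}.
        0   1  
>* q0   q0  q1 
 * q1   q1  q2 
 * q2   q2  q3 
   q3   q3  q3 
(> = start, * = accepting)

start=q0; accept=q0,q1,q2; q0-0->q0; q0-1->q1; q1-0->q1; q1-1->q2; q2-0->q2; q2-1->q3; q3-0->q3; q3-1->q3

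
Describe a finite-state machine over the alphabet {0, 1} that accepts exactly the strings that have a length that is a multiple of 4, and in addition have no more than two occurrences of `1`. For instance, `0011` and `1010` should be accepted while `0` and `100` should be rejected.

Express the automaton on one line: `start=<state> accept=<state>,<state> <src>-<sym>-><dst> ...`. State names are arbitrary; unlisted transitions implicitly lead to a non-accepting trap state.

Build one automaton per condition and run them in lockstep. One (4 states) tracks the input length modulo 4; the other (4 states) tracks the count of `1`s, saturating at 3. Each combined state is a pair, one component from each; accept when both components accept. Equivalent product states are then merged.
          0    1  
>* q0     q1   q2 
   q1     q3   q4 
   q2     q4   q5 
   q3     q6   q7 
   q4     q7   q8 
   q5     q8   q9 
   q6     q0  q10 
   q7    q10  q11 
   q8    q11   q9 
   q9     q9   q9 
 * q10    q2  q12 
 * q11   q12   q9 
   q12    q5   q9 
(> = start, * = accepting)

start=q0 accept=q0,q10,q11 q0-0->q1 q0-1->q2 q1-0->q3 q1-1->q4 q2-0->q4 q2-1->q5 q3-0->q6 q3-1->q7 q4-0->q7 q4-1->q8 q5-0->q8 q5-1->q9 q6-0->q0 q6-1->q10 q7-0->q10 q7-1->q11 q8-0->q11 q8-1->q9 q9-0->q9 q9-1->q9 q10-0->q2 q10-1->q12 q11-0->q12 q11-1->q9 q12-0->q5 q12-1->q9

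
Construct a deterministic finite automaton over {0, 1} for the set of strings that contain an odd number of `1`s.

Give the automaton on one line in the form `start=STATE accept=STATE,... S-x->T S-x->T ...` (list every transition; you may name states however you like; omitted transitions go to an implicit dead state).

Keep the running count of `1`s modulo 2: each `1` advances along the cycle q0 → q1 → q0 while other symbols loop. Accept at q1.
A 2-state machine:
        0   1  
>  q0   q0  q1 
 * q1   q1  q0 
(> = start, * = accepting)

start=q0 accept=q1 q0-0->q0 q0-1->q1 q1-0->q1 q1-1->q0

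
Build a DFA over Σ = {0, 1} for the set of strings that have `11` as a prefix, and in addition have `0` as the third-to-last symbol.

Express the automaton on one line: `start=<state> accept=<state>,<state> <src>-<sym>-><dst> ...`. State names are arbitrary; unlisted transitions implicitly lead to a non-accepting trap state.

Handle the two conditions separately and then intersect. One (4 states) tracks whether the input so far still matches the prefix `11`; the other (15 states) tracks the last 3 symbols read. Each combined state is a pair, one component from each; accept when both components accept. Minimizing collapses redundant product states.
11 states suffice.
          0    1  
>  q0     q1   q2 
   q1     q1   q1 
   q2     q1   q3 
   q3     q4   q3 
   q4     q5   q6 
   q5     q7   q8 
   q6     q9  q10 
 * q7     q7   q8 
 * q8     q9  q10 
 * q9     q5   q6 
 * q10    q4   q3 
(> = start, * = accepting)

start=q0 accept=q7,q8,q9,q10 q0-0->q1 q0-1->q2 q1-0->q1 q1-1->q1 q2-0->q1 q2-1->q3 q3-0->q4 q3-1->q3 q4-0->q5 q4-1->q6 q5-0->q7 q5-1->q8 q6-0->q9 q6-1->q10 q7-0->q7 q7-1->q8 q8-0->q9 q8-1->q10 q9-0->q5 q9-1->q6 q10-0->q4 q10-1->q3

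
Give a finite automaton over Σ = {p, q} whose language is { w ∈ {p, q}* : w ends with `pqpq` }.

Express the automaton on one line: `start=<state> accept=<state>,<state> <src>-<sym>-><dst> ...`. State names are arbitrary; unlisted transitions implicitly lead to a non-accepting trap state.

Remember how much of `pqpq` the current input suffix matches. State s0 means no match yet; s1 means the last symbol is `p`; s2 means the last 2 symbols are `pq`; s3 means the last 3 symbols are `pqp`; s4 means the last 4 symbols are `pqpq`. Only s4 accepts. On a mismatch, fall back to the longest proper suffix that is still a prefix of `pqpq`.
With 5 states:
        p   q  
>  s0   s1  s0 
   s1   s1  s2 
   s2   s3  s0 
   s3   s1  s4 
 * s4   s3  s0 
(> = start, * = accepting)

start=s0 accept=s4 s0-p->s1 s0-q->s0 s1-p->s1 s1-q->s2 s2-p->s3 s2-q->s0 s3-p->s1 s3-q->s4 s4-p->s3 s4-q->s0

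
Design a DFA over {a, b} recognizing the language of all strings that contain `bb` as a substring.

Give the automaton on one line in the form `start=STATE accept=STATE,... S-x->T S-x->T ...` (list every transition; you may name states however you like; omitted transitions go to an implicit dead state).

States S0..S1 record the length of the longest prefix of `bb` that matches the current input suffix. Reaching S2 means `bb` has been seen, and we stay there forever. Accept from S2.
3 states suffice.
        a   b  
>  S0   S0  S1 
   S1   S0  S2 
 * S2   S2  S2 
(> = start, * = accepting)

start=S0 accept=S2 S0-a->S0 S0-b->S1 S1-a->S0 S1-b->S2 S2-a->S2 S2-b->S2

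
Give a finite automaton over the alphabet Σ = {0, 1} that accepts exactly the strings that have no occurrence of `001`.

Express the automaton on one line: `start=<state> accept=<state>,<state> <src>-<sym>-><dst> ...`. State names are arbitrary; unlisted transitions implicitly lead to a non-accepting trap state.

start=q0 accept=q0,q1,q2 q0-0->q1 q0-1->q0 q1-0->q2 q1-1->q0 q2-0->q2 q2-1->q3 q3-0->q3 q3-1->q3

Track partial matches of the forbidden pattern `001`. State q3 is a dead state reached once `001` has occurred; every other state accepts. q0 means no part of `001` is currently matched.
A 4-state machine:
        0   1  
>* q0   q1  q0 
 * q1   q2  q0 
 * q2   q2  q3 
   q3   q3  q3 
(> = start, * = accepting)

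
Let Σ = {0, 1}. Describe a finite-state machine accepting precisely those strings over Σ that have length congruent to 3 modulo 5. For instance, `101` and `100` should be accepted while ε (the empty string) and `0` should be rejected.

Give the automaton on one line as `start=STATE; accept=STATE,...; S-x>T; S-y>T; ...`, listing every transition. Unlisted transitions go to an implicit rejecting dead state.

start=q0; accept=q3; q0-0>q1; q0-1>q1; q1-0>q2; q1-1>q2; q2-0>q3; q2-1>q3; q3-0>q4; q3-1>q4; q4-0>q0; q4-1>q0

Only the length mod 5 matters, so use a 5-cycle: from any state, every input symbol moves to the next state, wrapping q4 back to q0. Mark q3 accepting.
With 5 states:
        0   1  
>  q0   q1  q1 
   q1   q2  q2 
   q2   q3  q3 
 * q3   q4  q4 
   q4   q0  q0 
(> = start, * = accepting)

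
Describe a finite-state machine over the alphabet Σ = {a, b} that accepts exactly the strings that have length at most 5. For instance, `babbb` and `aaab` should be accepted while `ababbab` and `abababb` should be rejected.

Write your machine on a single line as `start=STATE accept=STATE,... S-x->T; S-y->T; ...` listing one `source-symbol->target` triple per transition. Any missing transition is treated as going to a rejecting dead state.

We only need to distinguish lengths 0, 1, …, 5, and '>5'. Chain q0 → q1 → q2 → q3 → q4 → q5 → q6 on every symbol, with q6 looping. Accepting states: {q0, q1, q2, q3, q4, q5}.
        a   b  
>* q0   q1  q1 
 * q1   q2  q2 
 * q2   q3  q3 
 * q3   q4  q4 
 * q4   q5  q5 
 * q5   q6  q6 
   q6   q6  q6 
(> = start, * = accepting)

start=q0; accept=q0,q1,q2,q3,q4,q5; q0-a->q1; q0-b->q1; q1-a->q2; q1-b->q2; q2-a->q3; q2-b->q3; q3-a->q4; q3-b->q4; q4-a->q5; q4-b->q5; q5-a->q6; q5-b->q6; q6-a->q6; q6-b->q6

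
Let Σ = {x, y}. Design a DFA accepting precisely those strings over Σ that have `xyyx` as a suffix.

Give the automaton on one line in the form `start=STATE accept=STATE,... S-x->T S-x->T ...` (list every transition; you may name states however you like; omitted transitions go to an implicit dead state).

start=q0 accept=q4 q0-x->q1 q0-y->q0 q1-x->q1 q1-y->q2 q2-x->q1 q2-y->q3 q3-x->q4 q3-y->q0 q4-x->q1 q4-y->q2

Remember how much of `xyyx` the current input suffix matches. State q0 means no match yet; q1 means the last symbol is `x`; q2 means the last 2 symbols are `xy`; q3 means the last 3 symbols are `xyy`; q4 means the last 4 symbols are `xyyx`. Only q4 accepts. On a mismatch, fall back to the longest proper suffix that is still a prefix of `xyyx`.
With 5 states:
        x   y  
>  q0   q1  q0 
   q1   q1  q2 
   q2   q1  q3 
   q3   q4  q0 
 * q4   q1  q2 
(> = start, * = accepting)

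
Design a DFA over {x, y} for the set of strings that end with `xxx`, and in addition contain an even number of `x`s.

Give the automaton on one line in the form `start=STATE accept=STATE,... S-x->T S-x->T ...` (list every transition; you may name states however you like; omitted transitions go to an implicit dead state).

Handle the two conditions separately and then intersect. The first has 4 states tracking how much of the suffix `xxx` has currently been matched; the second has 2 states tracking the count of `x`s modulo 2. A product state is a pair (one from each), accepting exactly when both do. After merging equivalent states the machine shrinks.
5 states suffice.
        x   y  
>  q0   q1  q0 
   q1   q2  q1 
   q2   q3  q0 
   q3   q4  q1 
 * q4   q3  q0 
(> = start, * = accepting)

start=q0 accept=q4 q0-x->q1 q0-y->q0 q1-x->q2 q1-y->q1 q2-x->q3 q2-y->q0 q3-x->q4 q3-y->q1 q4-x->q3 q4-y->q0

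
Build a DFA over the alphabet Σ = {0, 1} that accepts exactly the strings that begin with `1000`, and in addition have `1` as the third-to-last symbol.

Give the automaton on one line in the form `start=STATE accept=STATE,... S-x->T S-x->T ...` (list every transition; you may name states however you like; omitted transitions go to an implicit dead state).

start=s0 accept=s20,s21,s22,s23 s0-0->s1 s0-1->s2 s1-0->s3 s1-1->s4 s2-0->s5 s2-1->s6 s3-0->s7 s3-1->s8 s4-0->s9 s4-1->s10 s5-0->s11 s5-1->s12 s6-0->s13 s6-1->s14 s7-0->s7 s7-1->s8 s8-0->s9 s8-1->s10 s9-0->s15 s9-1->s12 s10-0->s13 s10-1->s14 s11-0->s16 s11-1->s8 s12-0->s9 s12-1->s10 s13-0->s15 s13-1->s12 s14-0->s13 s14-1->s14 s15-0->s7 s15-1->s8 s16-0->s16 s16-1->s17 s17-0->s18 s17-1->s19 s18-0->s20 s18-1->s21 s19-0->s22 s19-1->s23 s20-0->s16 s20-1->s17 s21-0->s18 s21-1->s19 s22-0->s20 s22-1->s21 s23-0->s22 s23-1->s23

Build one automaton per condition and run them in lockstep. One (6 states) tracks whether the input so far still matches the prefix `1000`; the other (15 states) tracks the last 3 symbols read. Each combined state is a pair, one component from each; accept when both components accept.
          0    1  
>  s0     s1   s2 
   s1     s3   s4 
   s2     s5   s6 
   s3     s7   s8 
   s4     s9  s10 
   s5    s11  s12 
   s6    s13  s14 
   s7     s7   s8 
   s8     s9  s10 
   s9    s15  s12 
   s10   s13  s14 
   s11   s16   s8 
   s12    s9  s10 
   s13   s15  s12 
   s14   s13  s14 
   s15    s7   s8 
   s16   s16  s17 
   s17   s18  s19 
   s18   s20  s21 
   s19   s22  s23 
 * s20   s16  s17 
 * s21   s18  s19 
 * s22   s20  s21 
 * s23   s22  s23 
(> = start, * = accepting)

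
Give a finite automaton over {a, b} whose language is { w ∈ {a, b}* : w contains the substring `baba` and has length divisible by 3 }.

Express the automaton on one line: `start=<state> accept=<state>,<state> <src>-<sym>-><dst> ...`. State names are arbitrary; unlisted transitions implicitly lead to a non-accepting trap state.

start=q0 accept=q14 q0-a->q1 q0-b->q2 q1-a->q3 q1-b->q4 q2-a->q5 q2-b->q4 q3-a->q0 q3-b->q6 q4-a->q7 q4-b->q6 q5-a->q0 q5-b->q8 q6-a->q9 q6-b->q2 q7-a->q1 q7-b->q10 q8-a->q11 q8-b->q2 q9-a->q3 q9-b->q12 q10-a->q13 q10-b->q4 q11-a->q13 q11-b->q13 q12-a->q14 q12-b->q6 q13-a->q14 q13-b->q14 q14-a->q11 q14-b->q11

Handle the two conditions separately and then intersect. The first has 5 states tracking whether and how much of `baba` has been seen; the second has 3 states tracking the input length modulo 3. A product state is a pair (one from each), accepting exactly when both do.
          a    b  
>  q0     q1   q2 
   q1     q3   q4 
   q2     q5   q4 
   q3     q0   q6 
   q4     q7   q6 
   q5     q0   q8 
   q6     q9   q2 
   q7     q1  q10 
   q8    q11   q2 
   q9     q3  q12 
   q10   q13   q4 
   q11   q13  q13 
   q12   q14   q6 
   q13   q14  q14 
 * q14   q11  q11 
(> = start, * = accepting)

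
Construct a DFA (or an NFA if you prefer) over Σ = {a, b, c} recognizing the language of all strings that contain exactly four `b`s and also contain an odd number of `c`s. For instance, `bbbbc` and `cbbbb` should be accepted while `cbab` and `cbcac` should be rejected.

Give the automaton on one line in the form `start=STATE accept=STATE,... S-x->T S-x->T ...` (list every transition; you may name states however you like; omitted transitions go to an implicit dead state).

start=q0 accept=q10 q0-a->q0 q0-b->q1 q0-c->q2 q1-a->q1 q1-b->q3 q1-c->q4 q2-a->q2 q2-b->q4 q2-c->q0 q3-a->q3 q3-b->q5 q3-c->q6 q4-a->q4 q4-b->q6 q4-c->q1 q5-a->q5 q5-b->q7 q5-c->q8 q6-a->q6 q6-b->q8 q6-c->q3 q7-a->q7 q7-b->q9 q7-c->q10 q8-a->q8 q8-b->q10 q8-c->q5 q9-a->q9 q9-b->q9 q9-c->q11 q10-a->q10 q10-b->q11 q10-c->q7 q11-a->q11 q11-b->q11 q11-c->q9

Run two small machines in parallel and take their product. One (6 states) tracks the count of `b`s, saturating at 5; the other (2 states) tracks the count of `c`s modulo 2. Each combined state is a pair, one component from each; accept when both components accept.
12 states suffice.
          a    b    c  
>  q0     q0   q1   q2 
   q1     q1   q3   q4 
   q2     q2   q4   q0 
   q3     q3   q5   q6 
   q4     q4   q6   q1 
   q5     q5   q7   q8 
   q6     q6   q8   q3 
   q7     q7   q9  q10 
   q8     q8  q10   q5 
   q9     q9   q9  q11 
 * q10   q10  q11   q7 
   q11   q11  q11   q9 
(> = start, * = accepting)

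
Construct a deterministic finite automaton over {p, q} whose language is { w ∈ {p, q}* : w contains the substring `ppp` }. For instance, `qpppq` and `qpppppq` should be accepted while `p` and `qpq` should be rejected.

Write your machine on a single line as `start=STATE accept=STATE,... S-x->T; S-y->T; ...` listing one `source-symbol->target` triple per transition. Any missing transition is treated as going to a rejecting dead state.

start=A; accept=D; A-p->B; A-q->A; B-p->C; B-q->A; C-p->D; C-q->A; D-p->D; D-q->D

Track how much of `ppp` has been matched so far: state A is no progress, D is the absorbing accept state reached once `ppp` has occurred. Intermediate states record partial matches; on a mismatch, fall back to the longest reusable overlap.
       p  q 
>  A   B  A 
   B   C  A 
   C   D  A 
 * D   D  D 
(> = start, * = accepting)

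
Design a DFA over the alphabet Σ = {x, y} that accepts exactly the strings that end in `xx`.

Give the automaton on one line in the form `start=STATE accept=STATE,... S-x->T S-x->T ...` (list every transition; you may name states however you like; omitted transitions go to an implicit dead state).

start=s0 accept=s2 s0-x->s1 s0-y->s0 s1-x->s2 s1-y->s0 s2-x->s2 s2-y->s0

Let each state record the length of the longest suffix of the input read so far that is also a prefix of `xx`. s1 means the last symbol is `x`; s2 means the last 2 symbols are `xx`. Accept only at s2, where the string currently ends in `xx`.
        x   y  
>  s0   s1  s0 
   s1   s2  s0 
 * s2   s2  s0 
(> = start, * = accepting)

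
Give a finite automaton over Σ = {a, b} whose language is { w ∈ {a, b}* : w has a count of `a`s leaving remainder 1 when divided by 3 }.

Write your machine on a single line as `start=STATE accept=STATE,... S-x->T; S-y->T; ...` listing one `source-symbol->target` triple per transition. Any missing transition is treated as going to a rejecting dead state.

start=S0; accept=S1; S0-a->S1; S0-b->S0; S1-a->S2; S1-b->S1; S2-a->S0; S2-b->S2

The only thing that matters is how many `a`s have appeared, reduced mod 3. Use one state per residue: S0 for 0, …, S2 for 2. Reading `a` moves to the next residue; anything else stays put. S1 is accepting.
        a   b  
>  S0   S1  S0 
 * S1   S2  S1 
   S2   S0  S2 
(> = start, * = accepting)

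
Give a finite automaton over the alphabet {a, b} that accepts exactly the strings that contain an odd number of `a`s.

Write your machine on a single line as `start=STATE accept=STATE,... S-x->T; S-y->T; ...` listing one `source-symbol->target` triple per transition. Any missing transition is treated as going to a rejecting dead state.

Keep the running count of `a`s modulo 2: each `a` advances along the cycle q0 → q1 → q0 while other symbols loop. Accept at q1.
With 2 states:
        a   b  
>  q0   q1  q0 
 * q1   q0  q1 
(> = start, * = accepting)

start=q0; accept=q1; q0-a->q1; q0-b->q0; q1-a->q0; q1-b->q1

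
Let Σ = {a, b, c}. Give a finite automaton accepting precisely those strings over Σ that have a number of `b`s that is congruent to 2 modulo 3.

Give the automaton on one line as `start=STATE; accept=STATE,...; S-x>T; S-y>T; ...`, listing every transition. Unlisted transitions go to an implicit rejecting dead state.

start=s0; accept=s2; s0-a>s0; s0-b>s1; s0-c>s0; s1-a>s1; s1-b>s2; s1-c>s1; s2-a>s2; s2-b>s0; s2-c>s2

The only thing that matters is how many `b`s have appeared, reduced mod 3. Use one state per residue: s0 for 0, …, s2 for 2. Reading `b` moves to the next residue; anything else stays put. s2 is accepting.
With 3 states:
        a   b   c  
>  s0   s0  s1  s0 
   s1   s1  s2  s1 
 * s2   s2  s0  s2 
(> = start, * = accepting)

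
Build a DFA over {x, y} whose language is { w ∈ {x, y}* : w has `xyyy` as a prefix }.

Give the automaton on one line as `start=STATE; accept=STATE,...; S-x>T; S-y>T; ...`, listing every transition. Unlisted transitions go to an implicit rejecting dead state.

start=s0; accept=s4; s0-x>s1; s0-y>s5; s1-x>s5; s1-y>s2; s2-x>s5; s2-y>s3; s3-x>s5; s3-y>s4; s4-x>s4; s4-y>s4; s5-x>s5; s5-y>s5

Check the first 4 symbols one by one: s0 through s3 record how many have matched `xyyy` so far; any wrong symbol goes to the dead state s5. After all 4 match we enter the accepting sink s4.
6 states suffice.
        x   y  
>  s0   s1  s5 
   s1   s5  s2 
   s2   s5  s3 
   s3   s5  s4 
 * s4   s4  s4 
   s5   s5  s5 
(> = start, * = accepting)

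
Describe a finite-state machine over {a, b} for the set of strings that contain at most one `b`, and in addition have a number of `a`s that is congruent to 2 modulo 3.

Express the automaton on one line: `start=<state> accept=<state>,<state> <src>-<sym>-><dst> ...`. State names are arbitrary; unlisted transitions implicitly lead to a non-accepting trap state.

start=S0 accept=S3,S6 S0-a->S1 S0-b->S2 S1-a->S3 S1-b->S4 S2-a->S4 S2-b->S5 S3-a->S0 S3-b->S6 S4-a->S6 S4-b->S7 S5-a->S7 S5-b->S5 S6-a->S2 S6-b->S8 S7-a->S8 S7-b->S7 S8-a->S5 S8-b->S8

Build one automaton per condition and run them in lockstep. The first has 3 states tracking the count of `b`s, saturating at 2; the second has 3 states tracking the count of `a`s modulo 3. A product state is a pair (one from each), accepting exactly when both do.
9 states suffice.
        a   b  
>  S0   S1  S2 
   S1   S3  S4 
   S2   S4  S5 
 * S3   S0  S6 
   S4   S6  S7 
   S5   S7  S5 
 * S6   S2  S8 
   S7   S8  S7 
   S8   S5  S8 
(> = start, * = accepting)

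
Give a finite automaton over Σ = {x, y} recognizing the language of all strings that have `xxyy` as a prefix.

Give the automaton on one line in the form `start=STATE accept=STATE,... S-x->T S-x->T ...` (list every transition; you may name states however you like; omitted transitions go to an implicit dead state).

start=S0 accept=S4 S0-x->S1 S0-y->S5 S1-x->S2 S1-y->S5 S2-x->S5 S2-y->S3 S3-x->S5 S3-y->S4 S4-x->S4 S4-y->S4 S5-x->S5 S5-y->S5

Check the first 4 symbols one by one: S0 through S3 record how many have matched `xxyy` so far; any wrong symbol goes to the dead state S5. After all 4 match we enter the accepting sink S4.
6 states suffice.
        x   y  
>  S0   S1  S5 
   S1   S2  S5 
   S2   S5  S3 
   S3   S5  S4 
 * S4   S4  S4 
   S5   S5  S5 
(> = start, * = accepting)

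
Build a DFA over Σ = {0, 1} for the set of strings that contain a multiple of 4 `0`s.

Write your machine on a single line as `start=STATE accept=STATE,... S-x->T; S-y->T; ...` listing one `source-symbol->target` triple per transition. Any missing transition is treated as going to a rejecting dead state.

Keep the running count of `0`s modulo 4: each `0` advances along the cycle q0 → q1 → q2 → q3 → q0 while other symbols loop. Accept at q0.
        0   1  
>* q0   q1  q0 
   q1   q2  q1 
   q2   q3  q2 
   q3   q0  q3 
(> = start, * = accepting)

start=q0; accept=q0; q0-0->q1; q0-1->q0; q1-0->q2; q1-1->q1; q2-0->q3; q2-1->q2; q3-0->q0; q3-1->q3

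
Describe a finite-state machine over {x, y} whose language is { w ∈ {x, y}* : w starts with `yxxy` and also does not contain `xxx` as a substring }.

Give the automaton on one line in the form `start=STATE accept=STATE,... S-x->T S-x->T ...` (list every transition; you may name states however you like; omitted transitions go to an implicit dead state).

Handle the two conditions separately and then intersect. The first has 6 states tracking whether the input so far still matches the prefix `yxxy`; the second has 4 states tracking partial matches of the forbidden pattern `xxx`. A product state is a pair (one from each), accepting exactly when both do. Equivalent product states are then merged.
       x  y 
>  A   B  C 
   B   B  B 
   C   D  B 
   D   E  B 
   E   B  F 
 * F   G  F 
 * G   H  F 
 * H   B  F 
(> = start, * = accepting)

start=A accept=F,G,H A-x->B A-y->C B-x->B B-y->B C-x->D C-y->B D-x->E D-y->B E-x->B E-y->F F-x->G F-y->F G-x->H G-y->F H-x->B H-y->F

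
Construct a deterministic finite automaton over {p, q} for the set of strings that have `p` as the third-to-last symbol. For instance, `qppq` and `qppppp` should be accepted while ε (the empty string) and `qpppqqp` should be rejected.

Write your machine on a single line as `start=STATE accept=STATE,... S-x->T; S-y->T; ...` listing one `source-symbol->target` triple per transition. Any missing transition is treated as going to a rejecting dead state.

start=s0; accept=s7,s8,s9,s10; s0-p->s1; s0-q->s2; s1-p->s3; s1-q->s4; s2-p->s5; s2-q->s6; s3-p->s7; s3-q->s8; s4-p->s9; s4-q->s10; s5-p->s11; s5-q->s12; s6-p->s13; s6-q->s14; s7-p->s7; s7-q->s8; s8-p->s9; s8-q->s10; s9-p->s11; s9-q->s12; s10-p->s13; s10-q->s14; s11-p->s7; s11-q->s8; s12-p->s9; s12-q->s10; s13-p->s11; s13-q->s12; s14-p->s13; s14-q->s14

Because acceptance depends on a position counted from the end, the machine has to buffer the most recent 3 symbols. Make each state the string of the last up-to-3 symbols read; on input `x` shift the window left and append `x`. Accept when the buffered window has length 3 and begins with `p`.
15 states suffice.
          p    q  
>  s0     s1   s2 
   s1     s3   s4 
   s2     s5   s6 
   s3     s7   s8 
   s4     s9  s10 
   s5    s11  s12 
   s6    s13  s14 
 * s7     s7   s8 
 * s8     s9  s10 
 * s9    s11  s12 
 * s10   s13  s14 
   s11    s7   s8 
   s12    s9  s10 
   s13   s11  s12 
   s14   s13  s14 
(> = start, * = accepting)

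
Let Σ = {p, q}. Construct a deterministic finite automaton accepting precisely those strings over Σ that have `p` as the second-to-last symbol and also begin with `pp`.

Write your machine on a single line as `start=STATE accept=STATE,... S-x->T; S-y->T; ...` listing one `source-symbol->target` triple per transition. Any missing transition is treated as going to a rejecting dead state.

start=A; accept=D,H; A-p->B; A-q->C; B-p->D; B-q->E; C-p->F; C-q->G; D-p->D; D-q->H; E-p->F; E-q->G; F-p->I; F-q->E; G-p->F; G-q->G; H-p->J; H-q->K; I-p->I; I-q->E; J-p->D; J-q->H; K-p->J; K-q->K

Build one automaton per condition and run them in lockstep. One (7 states) tracks the last 2 symbols read; the other (4 states) tracks whether the input so far still matches the prefix `pp`. Each combined state is a pair, one component from each; accept when both components accept.
11 states suffice.
       p  q 
>  A   B  C 
   B   D  E 
   C   F  G 
 * D   D  H 
   E   F  G 
   F   I  E 
   G   F  G 
 * H   J  K 
   I   I  E 
   J   D  H 
   K   J  K 
(> = start, * = accepting)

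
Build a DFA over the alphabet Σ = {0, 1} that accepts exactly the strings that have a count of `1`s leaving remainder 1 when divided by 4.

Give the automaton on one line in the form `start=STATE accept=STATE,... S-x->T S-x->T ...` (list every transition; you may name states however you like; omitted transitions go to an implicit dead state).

The only thing that matters is how many `1`s have appeared, reduced mod 4. Use one state per residue: A for 0, …, D for 3. Reading `1` moves to the next residue; anything else stays put. B is accepting.
       0  1 
>  A   A  B 
 * B   B  C 
   C   C  D 
   D   D  A 
(> = start, * = accepting)

start=A accept=B A-0->A A-1->B B-0->B B-1->C C-0->C C-1->D D-0->D D-1->A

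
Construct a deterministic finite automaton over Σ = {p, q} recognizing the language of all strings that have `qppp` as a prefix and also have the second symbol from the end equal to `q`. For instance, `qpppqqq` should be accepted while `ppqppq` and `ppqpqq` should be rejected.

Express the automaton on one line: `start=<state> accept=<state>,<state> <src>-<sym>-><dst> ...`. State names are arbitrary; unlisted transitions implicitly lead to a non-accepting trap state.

start=s0 accept=s7,s8 s0-p->s1 s0-q->s2 s1-p->s1 s1-q->s1 s2-p->s3 s2-q->s1 s3-p->s4 s3-q->s1 s4-p->s5 s4-q->s1 s5-p->s5 s5-q->s6 s6-p->s7 s6-q->s8 s7-p->s5 s7-q->s6 s8-p->s7 s8-q->s8

Handle the two conditions separately and then intersect. One (6 states) tracks whether the input so far still matches the prefix `qppp`; the other (7 states) tracks the last 2 symbols read. Each combined state is a pair, one component from each; accept when both components accept. Minimizing collapses redundant product states.
9 states suffice.
        p   q  
>  s0   s1  s2 
   s1   s1  s1 
   s2   s3  s1 
   s3   s4  s1 
   s4   s5  s1 
   s5   s5  s6 
   s6   s7  s8 
 * s7   s5  s6 
 * s8   s7  s8 
(> = start, * = accepting)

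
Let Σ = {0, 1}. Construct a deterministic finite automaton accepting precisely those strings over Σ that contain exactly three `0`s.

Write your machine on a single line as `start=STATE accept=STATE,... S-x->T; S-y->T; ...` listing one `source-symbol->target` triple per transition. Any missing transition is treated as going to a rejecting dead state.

start=q0; accept=q3; q0-0->q1; q0-1->q0; q1-0->q2; q1-1->q1; q2-0->q3; q2-1->q2; q3-0->q4; q3-1->q3; q4-0->q4; q4-1->q4

Only the number of `0`s matters, and only up to 4. Make a chain q0 → q1 → q2 → q3 → q4 advanced by each `0` (with q4 absorbing); every other symbol self-loops. The accepting set is {q3}.
A 5-state machine:
        0   1  
>  q0   q1  q0 
   q1   q2  q1 
   q2   q3  q2 
 * q3   q4  q3 
   q4   q4  q4 
(> = start, * = accepting)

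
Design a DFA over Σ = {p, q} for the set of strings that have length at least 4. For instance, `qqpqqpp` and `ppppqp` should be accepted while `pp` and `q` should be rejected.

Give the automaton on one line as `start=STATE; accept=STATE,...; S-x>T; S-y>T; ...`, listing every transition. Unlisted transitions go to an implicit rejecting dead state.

Count input length up to 5: every symbol moves from A toward F, which means 'more than 4' and absorbs. Accept from {E, F}.
With 6 states:
       p  q 
>  A   B  B 
   B   C  C 
   C   D  D 
   D   E  E 
 * E   F  F 
 * F   F  F 
(> = start, * = accepting)

start=A; accept=E,F; A-p>B; A-q>B; B-p>C; B-q>C; C-p>D; C-q>D; D-p>E; D-q>E; E-p>F; E-q>F; F-p>F; F-q>F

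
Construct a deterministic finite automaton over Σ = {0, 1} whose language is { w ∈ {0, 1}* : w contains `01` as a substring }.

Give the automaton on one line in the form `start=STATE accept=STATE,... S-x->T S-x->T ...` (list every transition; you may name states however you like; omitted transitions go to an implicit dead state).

States s0..s1 record the length of the longest prefix of `01` that matches the current input suffix. Reaching s2 means `01` has been seen, and we stay there forever. Accept from s2.
3 states suffice.
        0   1  
>  s0   s1  s0 
   s1   s1  s2 
 * s2   s2  s2 
(> = start, * = accepting)

start=s0 accept=s2 s0-0->s1 s0-1->s0 s1-0->s1 s1-1->s2 s2-0->s2 s2-1->s2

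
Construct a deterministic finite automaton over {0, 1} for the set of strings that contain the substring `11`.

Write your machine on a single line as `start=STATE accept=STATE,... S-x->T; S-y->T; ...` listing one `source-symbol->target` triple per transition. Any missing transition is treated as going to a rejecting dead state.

Track how much of `11` has been matched so far: state q0 is no progress, q2 is the absorbing accept state reached once `11` has occurred. Intermediate states record partial matches; on a mismatch, fall back to the longest reusable overlap.
3 states suffice.
        0   1  
>  q0   q0  q1 
   q1   q0  q2 
 * q2   q2  q2 
(> = start, * = accepting)

start=q0; accept=q2; q0-0->q0; q0-1->q1; q1-0->q0; q1-1->q2; q2-0->q2; q2-1->q2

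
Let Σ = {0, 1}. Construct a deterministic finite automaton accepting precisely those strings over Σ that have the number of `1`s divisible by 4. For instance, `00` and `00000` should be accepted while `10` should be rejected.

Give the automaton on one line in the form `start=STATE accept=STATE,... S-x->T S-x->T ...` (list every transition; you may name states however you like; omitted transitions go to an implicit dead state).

Keep the running count of `1`s modulo 4: each `1` advances along the cycle q0 → q1 → q2 → q3 → q0 while other symbols loop. Accept at q0.
With 4 states:
        0   1  
>* q0   q0  q1 
   q1   q1  q2 
   q2   q2  q3 
   q3   q3  q0 
(> = start, * = accepting)

start=q0 accept=q0 q0-0->q0 q0-1->q1 q1-0->q1 q1-1->q2 q2-0->q2 q2-1->q3 q3-0->q3 q3-1->q0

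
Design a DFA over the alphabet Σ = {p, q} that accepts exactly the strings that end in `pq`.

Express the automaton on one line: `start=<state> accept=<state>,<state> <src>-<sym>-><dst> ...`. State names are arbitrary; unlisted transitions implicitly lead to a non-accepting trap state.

start=s0 accept=s2 s0-p->s1 s0-q->s0 s1-p->s1 s1-q->s2 s2-p->s1 s2-q->s0

Let each state record the length of the longest suffix of the input read so far that is also a prefix of `pq`. s1 means the last symbol is `p`; s2 means the last 2 symbols are `pq`. Accept only at s2, where the string currently ends in `pq`.
A 3-state machine:
        p   q  
>  s0   s1  s0 
   s1   s1  s2 
 * s2   s1  s0 
(> = start, * = accepting)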